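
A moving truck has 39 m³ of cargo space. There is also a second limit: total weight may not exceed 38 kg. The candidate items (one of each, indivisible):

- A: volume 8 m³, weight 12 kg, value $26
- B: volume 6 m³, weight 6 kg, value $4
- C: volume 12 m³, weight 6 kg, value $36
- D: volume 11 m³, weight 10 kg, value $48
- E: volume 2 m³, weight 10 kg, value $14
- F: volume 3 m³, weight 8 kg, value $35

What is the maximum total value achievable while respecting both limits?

Feasible sets respecting both limits:
- A+C+D+F: volume 34, weight 36, value 145
- C+D+E+F: volume 28, weight 34, value 133
- A+C+D+E: volume 33, weight 38, value 124
- B+C+D+F: volume 32, weight 30, value 123
Best: $145.

$145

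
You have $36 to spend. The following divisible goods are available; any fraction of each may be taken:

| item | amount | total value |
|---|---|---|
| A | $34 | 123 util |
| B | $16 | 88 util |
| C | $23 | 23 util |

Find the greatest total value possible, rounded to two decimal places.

160.35

Take in order of value per unit:
- B (88/16 per unit): all 16 → value 88, running total 88.00
- A (123/34 per unit): 20 of 34 → value 20×123/34 = 72.3529, running total 160.35
Total 160.35.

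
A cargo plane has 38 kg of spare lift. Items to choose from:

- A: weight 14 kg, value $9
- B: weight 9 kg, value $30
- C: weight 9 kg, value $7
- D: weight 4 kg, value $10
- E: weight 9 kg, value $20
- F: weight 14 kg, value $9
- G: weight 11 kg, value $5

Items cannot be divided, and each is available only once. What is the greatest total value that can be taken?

Check high-value combinations within 38 kg:
- A+B+D+E: weight 14+9+4+9=36, value 9+30+10+20=69
- B+D+E+F: weight 9+4+9+14=36, value 30+10+20+9=69
- B+C+D+E: weight 9+9+4+9=31, value 30+7+10+20=67
- B+D+E+G: weight 9+4+9+11=33, value 30+10+20+5=65
Best: $69.

$69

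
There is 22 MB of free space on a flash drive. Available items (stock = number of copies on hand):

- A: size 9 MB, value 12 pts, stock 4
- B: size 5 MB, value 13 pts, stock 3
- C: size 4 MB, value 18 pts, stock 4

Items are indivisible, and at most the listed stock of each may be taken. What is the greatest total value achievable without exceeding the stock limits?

85 pts

Top feasible selections:
- 1×B + 4×C: size 21, value 85
- 2×B + 3×C: size 22, value 80
Best: 85 pts.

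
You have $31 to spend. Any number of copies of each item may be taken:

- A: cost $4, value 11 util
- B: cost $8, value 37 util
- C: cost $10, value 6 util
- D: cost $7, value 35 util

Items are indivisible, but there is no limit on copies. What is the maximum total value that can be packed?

Best value-per-unit is D at 35/7; filling with it alone gives 4×35 = 140.
Optimal mix: 3×B + 1×D → cost 31, value 146.

146 util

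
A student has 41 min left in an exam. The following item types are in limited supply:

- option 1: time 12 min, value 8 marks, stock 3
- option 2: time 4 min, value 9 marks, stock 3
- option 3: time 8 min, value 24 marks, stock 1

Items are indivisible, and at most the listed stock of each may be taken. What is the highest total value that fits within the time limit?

59 marks

Top feasible selections:
- 1×option 1 + 3×option 2 + 1×option 3: time 32, value 59
- 2×option 1 + 2×option 2 + 1×option 3: time 40, value 58
- 3×option 2 + 1×option 3: time 20, value 51
Best: 59 marks.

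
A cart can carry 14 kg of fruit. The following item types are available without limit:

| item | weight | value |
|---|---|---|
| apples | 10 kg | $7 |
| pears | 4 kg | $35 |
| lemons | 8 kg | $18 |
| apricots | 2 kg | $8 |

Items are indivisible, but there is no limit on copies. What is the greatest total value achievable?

$113

Best value-per-unit is pears at 35/4; filling with it alone gives 3×35 = 105.
Optimal mix: 3×pears + 1×apricots → weight 14, value 113.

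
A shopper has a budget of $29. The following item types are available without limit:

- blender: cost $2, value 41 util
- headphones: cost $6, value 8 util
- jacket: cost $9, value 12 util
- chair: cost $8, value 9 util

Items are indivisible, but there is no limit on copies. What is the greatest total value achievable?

574 util

Best value-per-unit is blender at 41/2, and filling with it alone uses cost 14×2=28. No mix of the others beats 14×41 = 574.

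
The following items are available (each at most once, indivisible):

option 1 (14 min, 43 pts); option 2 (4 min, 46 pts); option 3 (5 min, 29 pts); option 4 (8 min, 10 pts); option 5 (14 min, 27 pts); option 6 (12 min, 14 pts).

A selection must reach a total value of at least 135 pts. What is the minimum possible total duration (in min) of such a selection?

37

Subsets with value ≥ 135, sorted by total duration:
- option 1+option 2+option 3+option 5: duration 37, value 145
- option 1+option 2+option 3+option 4+option 6: duration 43, value 142
- option 1+option 2+option 3+option 4+option 5: duration 45, value 155
- option 1+option 2+option 3+option 5+option 6: duration 49, value 159
Minimum duration: 37 min.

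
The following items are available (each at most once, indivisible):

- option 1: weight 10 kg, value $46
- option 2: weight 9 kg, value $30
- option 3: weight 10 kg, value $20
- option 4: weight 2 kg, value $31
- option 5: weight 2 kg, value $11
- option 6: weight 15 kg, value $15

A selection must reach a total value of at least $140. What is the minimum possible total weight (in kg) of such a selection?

Subsets with value ≥ 140, sorted by total weight:
- option 1+option 2+option 3+option 4+option 6: weight 46, value 142
- option 1+option 2+option 3+option 4+option 5+option 6: weight 48, value 153
Minimum weight: 46 kg.

46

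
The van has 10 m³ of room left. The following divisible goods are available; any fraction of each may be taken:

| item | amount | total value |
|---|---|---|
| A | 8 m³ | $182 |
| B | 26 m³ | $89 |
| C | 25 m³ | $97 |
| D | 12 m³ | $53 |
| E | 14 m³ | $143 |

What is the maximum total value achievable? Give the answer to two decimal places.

202.43

Take in order of value per unit:
- A (182/8 per unit): all 8 → value 182, running total 182.00
- E (143/14 per unit): 2 of 14 → value 2×143/14 = 20.4286, running total 202.43
Total 202.43.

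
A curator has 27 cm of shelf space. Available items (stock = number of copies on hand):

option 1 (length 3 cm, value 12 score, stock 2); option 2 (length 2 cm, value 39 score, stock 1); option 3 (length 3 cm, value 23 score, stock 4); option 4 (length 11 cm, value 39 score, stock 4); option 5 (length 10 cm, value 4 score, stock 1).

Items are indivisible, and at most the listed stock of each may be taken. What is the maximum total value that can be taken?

170 score

Best selections within length 27 and stock limits:
- 1×option 2 + 4×option 3 + 1×option 4: length 25, value 170
- 1×option 1 + 1×option 2 + 3×option 3 + 1×option 4: length 25, value 159
- 2×option 1 + 1×option 2 + 4×option 3: length 20, value 155
- 2×option 1 + 1×option 2 + 2×option 3 + 1×option 4: length 25, value 148
Best: 170 score.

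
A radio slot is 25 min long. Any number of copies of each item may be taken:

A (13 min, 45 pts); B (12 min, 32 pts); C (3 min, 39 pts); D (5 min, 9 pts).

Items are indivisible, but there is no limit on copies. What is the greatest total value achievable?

312 pts

Best value-per-unit is C at 39/3, and filling with it alone uses duration 8×3=24. No mix of the others beats 8×39 = 312.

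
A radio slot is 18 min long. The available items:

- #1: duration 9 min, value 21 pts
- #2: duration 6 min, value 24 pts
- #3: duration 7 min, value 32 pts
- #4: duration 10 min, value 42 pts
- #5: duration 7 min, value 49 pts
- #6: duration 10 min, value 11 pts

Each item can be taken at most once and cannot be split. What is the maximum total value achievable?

This is a 0/1 knapsack; check combinations near the capacity.
- #4+#5: duration 10+7=17, value 42+49=91
- #3+#5: duration 7+7=14, value 32+49=81
- #3+#4: duration 7+10=17, value 32+42=74
- #2+#5: duration 6+7=13, value 24+49=73
Best: 91 pts.

91 pts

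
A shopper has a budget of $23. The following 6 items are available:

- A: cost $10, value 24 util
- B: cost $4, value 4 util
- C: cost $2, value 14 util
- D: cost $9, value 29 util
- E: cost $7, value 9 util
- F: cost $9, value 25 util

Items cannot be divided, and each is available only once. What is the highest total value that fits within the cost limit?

68 util

Check high-value combinations within $23:
- C+D+F: cost 2+9+9=20, value 14+29+25=68
- A+C+D: cost 10+2+9=21, value 24+14+29=67
- A+C+F: cost 10+2+9=21, value 24+14+25=63
- B+D+F: cost 4+9+9=22, value 4+29+25=58
- A+B+D: cost 10+4+9=23, value 24+4+29=57
Best: 68 util.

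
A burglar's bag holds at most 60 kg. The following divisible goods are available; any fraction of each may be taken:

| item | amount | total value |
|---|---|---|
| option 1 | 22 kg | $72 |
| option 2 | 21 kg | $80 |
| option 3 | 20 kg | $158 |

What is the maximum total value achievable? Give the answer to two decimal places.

Take in order of value per unit:
- option 3 (158/20 per unit): all 20 → value 158, running total 158.00
- option 2 (80/21 per unit): all 21 → value 80, running total 238.00
- option 1 (72/22 per unit): 19 of 22 → value 19×72/22 = 62.1818, running total 300.18
Total 300.18.

300.18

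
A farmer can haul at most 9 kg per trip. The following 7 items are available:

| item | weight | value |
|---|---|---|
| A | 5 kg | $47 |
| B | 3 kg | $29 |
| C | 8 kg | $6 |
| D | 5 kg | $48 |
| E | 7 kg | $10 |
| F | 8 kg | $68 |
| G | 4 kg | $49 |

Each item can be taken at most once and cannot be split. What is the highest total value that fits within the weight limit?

This is a 0/1 knapsack; check combinations near the capacity.
- D+G: weight 5+4=9, value 48+49=97
- A+G: weight 5+4=9, value 47+49=96
- B+G: weight 3+4=7, value 29+49=78
- B+D: weight 3+5=8, value 29+48=77
Best: $97.

$97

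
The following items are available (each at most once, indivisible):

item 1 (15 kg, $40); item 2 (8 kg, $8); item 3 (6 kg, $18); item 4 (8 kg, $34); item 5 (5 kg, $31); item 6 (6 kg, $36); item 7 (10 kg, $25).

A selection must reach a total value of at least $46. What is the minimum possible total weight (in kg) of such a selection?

Subsets with value ≥ 46, sorted by total weight:
- item 5+item 6: weight 11, value 67
- item 3+item 5: weight 11, value 49
- item 3+item 6: weight 12, value 54
- item 4+item 5: weight 13, value 65
Minimum weight: 11 kg.

11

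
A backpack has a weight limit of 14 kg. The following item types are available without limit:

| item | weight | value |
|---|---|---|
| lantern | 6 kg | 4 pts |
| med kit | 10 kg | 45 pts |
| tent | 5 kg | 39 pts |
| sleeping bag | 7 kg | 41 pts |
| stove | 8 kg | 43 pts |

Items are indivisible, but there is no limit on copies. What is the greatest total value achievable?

Best value-per-unit is tent at 39/5; filling with it alone gives 2×39 = 78.
Optimal mix: 1×tent + 1×stove → weight 13, value 82.

82 pts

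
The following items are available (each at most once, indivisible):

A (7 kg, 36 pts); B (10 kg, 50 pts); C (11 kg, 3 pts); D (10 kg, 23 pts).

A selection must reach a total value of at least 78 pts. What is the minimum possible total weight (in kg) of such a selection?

Subsets with value ≥ 78, sorted by total weight:
- A+B: weight 17, value 86
- A+B+D: weight 27, value 109
- A+B+C: weight 28, value 89
- A+B+C+D: weight 38, value 112
Minimum weight: 17 kg.

17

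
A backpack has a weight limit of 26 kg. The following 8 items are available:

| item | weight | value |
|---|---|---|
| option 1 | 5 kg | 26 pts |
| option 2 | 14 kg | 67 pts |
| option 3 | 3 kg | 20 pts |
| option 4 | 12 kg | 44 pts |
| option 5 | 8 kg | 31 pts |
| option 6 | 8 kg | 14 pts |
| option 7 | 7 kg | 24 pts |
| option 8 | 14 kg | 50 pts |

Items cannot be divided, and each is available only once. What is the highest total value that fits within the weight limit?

This is a 0/1 knapsack; check combinations near the capacity.
- option 2+option 3+option 5: weight 14+3+8=25, value 67+20+31=118
- option 1+option 2+option 7: weight 5+14+7=26, value 26+67+24=117
- option 1+option 2+option 3: weight 5+14+3=22, value 26+67+20=113
Best: 118 pts.

118 pts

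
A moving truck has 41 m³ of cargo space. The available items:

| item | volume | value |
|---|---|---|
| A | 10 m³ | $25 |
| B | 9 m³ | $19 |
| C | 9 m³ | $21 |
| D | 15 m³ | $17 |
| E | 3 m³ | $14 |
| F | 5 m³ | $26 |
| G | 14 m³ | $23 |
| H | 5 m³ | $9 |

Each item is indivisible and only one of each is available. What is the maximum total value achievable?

Check high-value combinations within 41 m³:
- A+B+C+E+F+H: volume 10+9+9+3+5+5=41, value 25+19+21+14+26+9=114
- A+C+E+F+G: volume 10+9+3+5+14=41, value 25+21+14+26+23=109
- A+B+E+F+G: volume 10+9+3+5+14=41, value 25+19+14+26+23=107
- A+B+C+E+F: volume 10+9+9+3+5=36, value 25+19+21+14+26=105
Best: $114.

$114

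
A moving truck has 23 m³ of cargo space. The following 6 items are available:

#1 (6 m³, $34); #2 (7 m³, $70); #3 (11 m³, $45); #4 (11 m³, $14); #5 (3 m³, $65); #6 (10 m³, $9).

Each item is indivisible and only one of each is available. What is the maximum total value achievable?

Check high-value combinations within 23 m³:
- #2+#3+#5: volume 7+11+3=21, value 70+45+65=180
- #1+#2+#5: volume 6+7+3=16, value 34+70+65=169
- #2+#4+#5: volume 7+11+3=21, value 70+14+65=149
Best: $180.

$180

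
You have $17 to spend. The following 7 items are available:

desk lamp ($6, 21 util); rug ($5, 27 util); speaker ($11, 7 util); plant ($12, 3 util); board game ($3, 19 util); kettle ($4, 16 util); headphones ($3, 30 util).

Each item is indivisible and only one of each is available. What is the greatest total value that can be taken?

97 util

Check high-value combinations within $17:
- desk lamp+rug+board game+headphones: cost 6+5+3+3=17, value 21+27+19+30=97
- rug+board game+kettle+headphones: cost 5+3+4+3=15, value 27+19+16+30=92
- desk lamp+board game+kettle+headphones: cost 6+3+4+3=16, value 21+19+16+30=86
- desk lamp+rug+headphones: cost 6+5+3=14, value 21+27+30=78
Best: 97 util.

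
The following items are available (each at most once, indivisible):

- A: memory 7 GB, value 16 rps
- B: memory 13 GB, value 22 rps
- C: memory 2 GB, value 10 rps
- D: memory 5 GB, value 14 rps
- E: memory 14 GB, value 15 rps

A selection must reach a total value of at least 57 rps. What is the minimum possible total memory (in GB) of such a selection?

Subsets with value ≥ 57, sorted by total memory:
- A+B+C+D: memory 27, value 62
- B+C+D+E: memory 34, value 61
- A+B+C+E: memory 36, value 63
- A+B+D+E: memory 39, value 67
Minimum memory: 27 GB.

27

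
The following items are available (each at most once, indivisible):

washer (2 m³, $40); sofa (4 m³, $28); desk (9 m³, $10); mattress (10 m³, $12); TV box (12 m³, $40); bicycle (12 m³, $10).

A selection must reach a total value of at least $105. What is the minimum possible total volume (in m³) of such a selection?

Subsets with value ≥ 105, sorted by total volume:
- washer+sofa+TV box: volume 18, value 108
- washer+sofa+desk+TV box: volume 27, value 118
- washer+sofa+mattress+TV box: volume 28, value 120
Minimum volume: 18 m³.

18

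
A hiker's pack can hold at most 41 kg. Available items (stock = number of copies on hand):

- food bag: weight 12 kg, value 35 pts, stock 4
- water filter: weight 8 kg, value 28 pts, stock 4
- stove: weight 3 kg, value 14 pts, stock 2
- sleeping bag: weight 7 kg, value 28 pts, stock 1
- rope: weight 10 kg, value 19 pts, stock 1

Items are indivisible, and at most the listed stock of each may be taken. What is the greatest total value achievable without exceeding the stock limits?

Best selections within weight 41 and stock limits:
- 1×food bag + 2×water filter + 2×stove + 1×sleeping bag: weight 41, value 147
- 3×water filter + 2×stove + 1×sleeping bag: weight 37, value 140
- 4×water filter + 2×stove: weight 38, value 140
Best: 147 pts.

147 pts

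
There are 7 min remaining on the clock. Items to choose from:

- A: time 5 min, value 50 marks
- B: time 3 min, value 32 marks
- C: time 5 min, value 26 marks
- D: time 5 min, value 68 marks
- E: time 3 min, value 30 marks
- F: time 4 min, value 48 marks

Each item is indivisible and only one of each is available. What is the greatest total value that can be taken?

80 marks

Check high-value combinations within 7 min:
- B+F: time 3+4=7, value 32+48=80
- E+F: time 3+4=7, value 30+48=78
- D: time 5, value 68
Best: 80 marks.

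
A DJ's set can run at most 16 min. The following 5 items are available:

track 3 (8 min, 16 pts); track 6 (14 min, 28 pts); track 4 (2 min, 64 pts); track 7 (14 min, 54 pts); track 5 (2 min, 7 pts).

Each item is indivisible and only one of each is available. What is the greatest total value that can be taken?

Check high-value combinations within 16 min:
- track 4+track 7: duration 2+14=16, value 64+54=118
- track 6+track 4: duration 14+2=16, value 28+64=92
- track 3+track 4+track 5: duration 8+2+2=12, value 16+64+7=87
- track 3+track 4: duration 8+2=10, value 16+64=80
Best: 118 pts.

118 pts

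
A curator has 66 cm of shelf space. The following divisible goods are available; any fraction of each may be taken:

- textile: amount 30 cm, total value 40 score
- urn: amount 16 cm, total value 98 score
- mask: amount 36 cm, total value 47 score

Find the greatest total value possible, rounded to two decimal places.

164.11

Take in order of value per unit:
- urn (98/16 per unit): all 16 → value 98, running total 98.00
- textile (40/30 per unit): all 30 → value 40, running total 138.00
- mask (47/36 per unit): 20 of 36 → value 20×47/36 = 26.1111, running total 164.11
Total 164.11.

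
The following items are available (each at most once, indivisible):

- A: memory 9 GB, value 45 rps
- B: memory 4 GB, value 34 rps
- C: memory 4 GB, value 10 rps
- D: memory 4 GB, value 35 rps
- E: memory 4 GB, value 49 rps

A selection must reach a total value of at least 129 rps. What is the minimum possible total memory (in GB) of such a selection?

Subsets with value ≥ 129, sorted by total memory:
- A+D+E: memory 17, value 129
- A+B+D+E: memory 21, value 163
- A+C+D+E: memory 21, value 139
- A+B+C+E: memory 21, value 138
Minimum memory: 17 GB.

17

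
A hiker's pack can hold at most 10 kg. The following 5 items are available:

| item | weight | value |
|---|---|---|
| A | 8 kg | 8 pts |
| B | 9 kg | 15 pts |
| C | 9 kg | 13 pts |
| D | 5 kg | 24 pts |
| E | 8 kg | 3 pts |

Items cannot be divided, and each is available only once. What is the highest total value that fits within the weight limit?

24 pts

This is a 0/1 knapsack; check combinations near the capacity.
- D: weight 5, value 24
- B: weight 9, value 15
- C: weight 9, value 13
- A: weight 8, value 8
Best: 24 pts.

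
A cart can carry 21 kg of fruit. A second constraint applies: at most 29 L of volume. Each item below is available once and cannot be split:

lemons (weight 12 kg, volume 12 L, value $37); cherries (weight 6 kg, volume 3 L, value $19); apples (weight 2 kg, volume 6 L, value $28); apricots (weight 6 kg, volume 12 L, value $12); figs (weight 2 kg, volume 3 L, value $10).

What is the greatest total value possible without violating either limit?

$84

Feasible sets respecting both limits:
- lemons+cherries+apples: weight 20, volume 21, value 84
- lemons+apples+figs: weight 16, volume 21, value 75
- cherries+apples+apricots+figs: weight 16, volume 24, value 69
Best: $84.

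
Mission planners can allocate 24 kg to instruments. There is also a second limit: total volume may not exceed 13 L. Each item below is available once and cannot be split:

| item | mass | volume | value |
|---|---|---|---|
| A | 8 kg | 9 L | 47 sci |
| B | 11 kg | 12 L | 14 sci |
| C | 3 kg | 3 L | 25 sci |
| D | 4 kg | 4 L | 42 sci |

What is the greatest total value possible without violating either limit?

Feasible sets respecting both limits:
- A+D: mass 12, volume 13, value 89
- A+C: mass 11, volume 12, value 72
- C+D: mass 7, volume 7, value 67
- A: mass 8, volume 9, value 47
Best: 89 sci.

89 sci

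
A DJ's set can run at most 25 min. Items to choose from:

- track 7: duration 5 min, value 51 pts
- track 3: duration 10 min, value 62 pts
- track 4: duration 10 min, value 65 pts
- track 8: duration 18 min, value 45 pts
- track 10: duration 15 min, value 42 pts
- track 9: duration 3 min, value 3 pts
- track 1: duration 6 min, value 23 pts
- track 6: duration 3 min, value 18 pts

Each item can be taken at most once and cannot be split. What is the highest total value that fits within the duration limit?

Check high-value combinations within 25 min:
- track 7+track 3+track 4: duration 5+10+10=25, value 51+62+65=178
- track 7+track 4+track 1+track 6: duration 5+10+6+3=24, value 51+65+23+18=157
- track 7+track 3+track 1+track 6: duration 5+10+6+3=24, value 51+62+23+18=154
- track 3+track 4+track 6: duration 10+10+3=23, value 62+65+18=145
Best: 178 pts.

178 pts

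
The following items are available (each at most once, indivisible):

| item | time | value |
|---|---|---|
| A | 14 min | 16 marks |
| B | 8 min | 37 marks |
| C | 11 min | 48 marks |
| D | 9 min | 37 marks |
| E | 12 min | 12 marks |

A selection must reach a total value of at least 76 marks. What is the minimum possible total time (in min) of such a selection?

Subsets with value ≥ 76, sorted by total time:
- B+C: time 19, value 85
- C+D: time 20, value 85
- B+C+D: time 28, value 122
- B+D+E: time 29, value 86
Minimum time: 19 min.

19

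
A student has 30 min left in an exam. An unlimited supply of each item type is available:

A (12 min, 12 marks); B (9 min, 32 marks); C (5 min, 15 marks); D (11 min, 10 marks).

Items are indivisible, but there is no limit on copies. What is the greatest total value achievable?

96 marks

Best value-per-unit is B at 32/9, and filling with it alone uses time 3×9=27. No mix of the others beats 3×32 = 96.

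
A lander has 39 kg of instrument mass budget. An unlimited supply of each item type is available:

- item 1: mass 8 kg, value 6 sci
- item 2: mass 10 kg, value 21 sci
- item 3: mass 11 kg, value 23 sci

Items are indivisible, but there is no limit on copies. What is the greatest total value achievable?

71 sci

Best value-per-unit is item 2 at 21/10; filling with it alone gives 3×21 = 63.
Optimal mix: 1×item 1 + 2×item 2 + 1×item 3 → mass 39, value 71.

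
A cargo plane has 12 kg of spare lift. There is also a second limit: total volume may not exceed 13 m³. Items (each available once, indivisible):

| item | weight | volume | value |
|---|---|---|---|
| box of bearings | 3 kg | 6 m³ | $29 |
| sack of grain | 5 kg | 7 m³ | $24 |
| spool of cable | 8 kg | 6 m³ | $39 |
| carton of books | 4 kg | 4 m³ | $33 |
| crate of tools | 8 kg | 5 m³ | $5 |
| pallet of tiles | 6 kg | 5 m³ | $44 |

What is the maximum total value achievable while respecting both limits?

Feasible sets respecting both limits:
- carton of books+pallet of tiles: weight 10, volume 9, value 77
- box of bearings+pallet of tiles: weight 9, volume 11, value 73
- spool of cable+carton of books: weight 12, volume 10, value 72
Best: $77.

$77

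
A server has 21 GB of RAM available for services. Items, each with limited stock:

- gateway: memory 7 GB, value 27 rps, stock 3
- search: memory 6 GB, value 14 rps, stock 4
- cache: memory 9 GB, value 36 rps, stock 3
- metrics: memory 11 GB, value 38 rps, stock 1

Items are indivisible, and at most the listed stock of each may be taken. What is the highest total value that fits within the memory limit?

Best selections within memory 21 and stock limits:
- 3×gateway: memory 21, value 81
- 1×cache + 1×metrics: memory 20, value 74
- 2×cache: memory 18, value 72
- 2×gateway + 1×search: memory 20, value 68
Best: 81 rps.

81 rps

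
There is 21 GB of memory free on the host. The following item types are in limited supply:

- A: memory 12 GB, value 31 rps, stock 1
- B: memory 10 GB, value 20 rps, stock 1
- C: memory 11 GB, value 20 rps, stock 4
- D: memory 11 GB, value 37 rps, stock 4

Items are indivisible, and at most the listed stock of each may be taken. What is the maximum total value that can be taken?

Best selections within memory 21 and stock limits:
- 1×B + 1×D: memory 21, value 57
- 1×B + 1×C: memory 21, value 40
- 1×D: memory 11, value 37
Best: 57 rps.

57 rps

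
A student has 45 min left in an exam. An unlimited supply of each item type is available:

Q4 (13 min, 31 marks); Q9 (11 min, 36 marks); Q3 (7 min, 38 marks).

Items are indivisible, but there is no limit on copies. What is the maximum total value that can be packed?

228 marks

Best value-per-unit is Q3 at 38/7, and filling with it alone uses time 6×7=42. No mix of the others beats 6×38 = 228.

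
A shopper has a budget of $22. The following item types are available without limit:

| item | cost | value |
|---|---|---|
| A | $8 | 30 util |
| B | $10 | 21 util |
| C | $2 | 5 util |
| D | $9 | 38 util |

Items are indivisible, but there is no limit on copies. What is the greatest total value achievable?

86 util

Best value-per-unit is D at 38/9; filling with it alone gives 2×38 = 76.
Optimal mix: 2×C + 2×D → cost 22, value 86.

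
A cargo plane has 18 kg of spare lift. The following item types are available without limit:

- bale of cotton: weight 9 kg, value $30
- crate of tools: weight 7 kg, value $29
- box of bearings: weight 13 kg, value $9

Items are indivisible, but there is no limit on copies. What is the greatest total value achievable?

Best value-per-unit is crate of tools at 29/7; filling with it alone gives 2×29 = 58.
Optimal mix: 2×bale of cotton → weight 18, value 60.

$60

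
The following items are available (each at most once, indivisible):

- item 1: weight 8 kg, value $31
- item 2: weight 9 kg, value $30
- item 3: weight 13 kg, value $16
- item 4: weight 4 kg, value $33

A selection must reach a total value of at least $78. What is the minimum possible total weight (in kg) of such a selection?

21

Subsets with value ≥ 78, sorted by total weight:
- item 1+item 2+item 4: weight 21, value 94
- item 1+item 3+item 4: weight 25, value 80
- item 2+item 3+item 4: weight 26, value 79
Minimum weight: 21 kg.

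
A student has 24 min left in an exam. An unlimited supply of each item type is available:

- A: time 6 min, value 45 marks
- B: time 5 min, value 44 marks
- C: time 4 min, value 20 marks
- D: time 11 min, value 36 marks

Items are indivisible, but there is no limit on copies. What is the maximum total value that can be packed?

196 marks

Best value-per-unit is B at 44/5; filling with it alone gives 4×44 = 176.
Optimal mix: 4×B + 1×C → time 24, value 196.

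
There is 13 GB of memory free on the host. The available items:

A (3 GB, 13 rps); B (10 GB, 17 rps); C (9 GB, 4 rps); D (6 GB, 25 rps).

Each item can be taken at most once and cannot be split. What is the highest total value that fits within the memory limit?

Check high-value combinations within 13 GB:
- A+D: memory 3+6=9, value 13+25=38
- A+B: memory 3+10=13, value 13+17=30
- D: memory 6, value 25
- B: memory 10, value 17
Best: 38 rps.

38 rps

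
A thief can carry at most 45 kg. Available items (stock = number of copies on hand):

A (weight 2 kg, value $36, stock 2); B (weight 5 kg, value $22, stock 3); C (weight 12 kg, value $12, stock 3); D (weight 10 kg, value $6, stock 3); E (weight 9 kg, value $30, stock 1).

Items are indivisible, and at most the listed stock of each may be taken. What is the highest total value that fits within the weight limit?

Best selections within weight 45 and stock limits:
- 2×A + 3×B + 1×C + 1×E: weight 40, value 180
- 2×A + 3×B + 1×D + 1×E: weight 38, value 174
Best: $180.

$180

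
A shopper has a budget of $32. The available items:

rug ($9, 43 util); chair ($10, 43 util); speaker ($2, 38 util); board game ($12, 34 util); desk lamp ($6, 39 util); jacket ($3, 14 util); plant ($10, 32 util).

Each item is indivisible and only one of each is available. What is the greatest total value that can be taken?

177 util

Check high-value combinations within $32:
- rug+chair+speaker+desk lamp+jacket: cost 9+10+2+6+3=30, value 43+43+38+39+14=177
- rug+speaker+board game+desk lamp+jacket: cost 9+2+12+6+3=32, value 43+38+34+39+14=168
- rug+speaker+desk lamp+jacket+plant: cost 9+2+6+3+10=30, value 43+38+39+14+32=166
Best: 177 util.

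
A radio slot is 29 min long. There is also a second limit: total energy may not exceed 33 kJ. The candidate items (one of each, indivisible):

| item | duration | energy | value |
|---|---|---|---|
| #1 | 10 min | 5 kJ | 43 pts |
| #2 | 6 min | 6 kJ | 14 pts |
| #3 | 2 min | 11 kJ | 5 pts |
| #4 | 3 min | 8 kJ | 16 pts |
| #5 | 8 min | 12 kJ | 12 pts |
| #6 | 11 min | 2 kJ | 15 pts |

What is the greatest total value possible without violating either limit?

85 pts

Feasible sets respecting both limits:
- #1+#2+#4+#5: duration 27, energy 31, value 85
- #1+#3+#4+#6: duration 26, energy 26, value 79
- #1+#2+#3+#4: duration 21, energy 30, value 78
Best: 85 pts.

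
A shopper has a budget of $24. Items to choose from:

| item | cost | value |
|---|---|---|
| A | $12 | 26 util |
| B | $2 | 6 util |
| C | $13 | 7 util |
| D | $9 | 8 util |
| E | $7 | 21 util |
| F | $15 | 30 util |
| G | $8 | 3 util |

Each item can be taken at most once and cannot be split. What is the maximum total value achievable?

57 util

Check high-value combinations within $24:
- B+E+F: cost 2+7+15=24, value 6+21+30=57
- A+B+E: cost 12+2+7=21, value 26+6+21=53
- E+F: cost 7+15=22, value 21+30=51
- A+E: cost 12+7=19, value 26+21=47
Best: 57 util.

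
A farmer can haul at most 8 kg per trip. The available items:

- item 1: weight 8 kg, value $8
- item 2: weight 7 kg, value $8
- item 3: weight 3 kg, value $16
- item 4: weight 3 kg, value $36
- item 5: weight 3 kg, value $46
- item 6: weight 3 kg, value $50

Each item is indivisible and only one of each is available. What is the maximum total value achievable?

$96

Check high-value combinations within 8 kg:
- item 5+item 6: weight 3+3=6, value 46+50=96
- item 4+item 6: weight 3+3=6, value 36+50=86
- item 4+item 5: weight 3+3=6, value 36+46=82
- item 3+item 6: weight 3+3=6, value 16+50=66
Best: $96.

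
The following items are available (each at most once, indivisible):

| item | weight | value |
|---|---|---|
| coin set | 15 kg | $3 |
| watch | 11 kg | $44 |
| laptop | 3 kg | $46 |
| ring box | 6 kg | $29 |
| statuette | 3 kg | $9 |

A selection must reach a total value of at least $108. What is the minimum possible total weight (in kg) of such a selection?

20

Subsets with value ≥ 108, sorted by total weight:
- watch+laptop+ring box: weight 20, value 119
- watch+laptop+ring box+statuette: weight 23, value 128
- coin set+watch+laptop+ring box: weight 35, value 122
- coin set+watch+laptop+ring box+statuette: weight 38, value 131
Minimum weight: 20 kg.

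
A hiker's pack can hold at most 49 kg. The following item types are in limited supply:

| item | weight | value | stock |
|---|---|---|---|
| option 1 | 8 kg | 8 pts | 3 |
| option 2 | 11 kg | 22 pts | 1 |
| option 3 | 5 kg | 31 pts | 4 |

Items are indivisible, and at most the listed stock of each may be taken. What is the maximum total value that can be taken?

Best selections within weight 49 and stock limits:
- 2×option 1 + 1×option 2 + 4×option 3: weight 47, value 162
- 1×option 1 + 1×option 2 + 4×option 3: weight 39, value 154
Best: 162 pts.

162 pts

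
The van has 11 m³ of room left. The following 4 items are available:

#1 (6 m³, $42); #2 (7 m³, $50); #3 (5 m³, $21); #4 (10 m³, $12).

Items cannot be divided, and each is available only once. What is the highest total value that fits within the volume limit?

$63

Check high-value combinations within 11 m³:
- #1+#3: volume 6+5=11, value 42+21=63
- #2: volume 7, value 50
- #1: volume 6, value 42
- #3: volume 5, value 21
- #4: volume 10, value 12
Best: $63.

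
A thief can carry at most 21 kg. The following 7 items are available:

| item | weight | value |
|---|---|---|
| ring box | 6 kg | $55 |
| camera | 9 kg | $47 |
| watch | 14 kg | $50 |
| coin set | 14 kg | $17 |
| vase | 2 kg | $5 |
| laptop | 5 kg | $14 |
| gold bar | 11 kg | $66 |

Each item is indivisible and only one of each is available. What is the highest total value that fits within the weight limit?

$126

This is a 0/1 knapsack; check combinations near the capacity.
- ring box+vase+gold bar: weight 6+2+11=19, value 55+5+66=126
- ring box+gold bar: weight 6+11=17, value 55+66=121
- ring box+camera+laptop: weight 6+9+5=20, value 55+47+14=116
- camera+gold bar: weight 9+11=20, value 47+66=113
Best: $126.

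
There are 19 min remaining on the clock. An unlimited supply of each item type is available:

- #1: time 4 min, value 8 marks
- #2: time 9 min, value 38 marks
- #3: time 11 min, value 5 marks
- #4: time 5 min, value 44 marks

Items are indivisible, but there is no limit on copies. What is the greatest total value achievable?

Best value-per-unit is #4 at 44/5; filling with it alone gives 3×44 = 132.
Optimal mix: 1×#1 + 3×#4 → time 19, value 140.

140 marks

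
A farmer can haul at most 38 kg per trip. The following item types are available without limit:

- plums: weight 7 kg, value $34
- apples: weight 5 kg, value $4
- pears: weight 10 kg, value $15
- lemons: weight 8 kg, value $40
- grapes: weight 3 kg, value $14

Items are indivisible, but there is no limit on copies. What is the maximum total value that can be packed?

$188

Best value-per-unit is lemons at 40/8; filling with it alone gives 4×40 = 160.
Optimal mix: 2×plums + 3×lemons → weight 38, value 188.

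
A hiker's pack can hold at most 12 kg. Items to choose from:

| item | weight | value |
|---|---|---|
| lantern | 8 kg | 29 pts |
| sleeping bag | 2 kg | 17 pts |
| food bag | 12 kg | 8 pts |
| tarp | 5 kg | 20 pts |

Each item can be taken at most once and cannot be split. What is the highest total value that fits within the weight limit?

Check high-value combinations within 12 kg:
- lantern+sleeping bag: weight 8+2=10, value 29+17=46
- sleeping bag+tarp: weight 2+5=7, value 17+20=37
- lantern: weight 8, value 29
- tarp: weight 5, value 20
Best: 46 pts.

46 pts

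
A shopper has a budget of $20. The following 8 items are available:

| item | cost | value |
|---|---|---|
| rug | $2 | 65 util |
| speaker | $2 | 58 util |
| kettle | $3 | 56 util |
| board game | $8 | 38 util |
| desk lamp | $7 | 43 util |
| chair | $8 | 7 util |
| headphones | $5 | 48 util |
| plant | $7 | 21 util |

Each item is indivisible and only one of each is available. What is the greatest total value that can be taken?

270 util

Check high-value combinations within $20:
- rug+speaker+kettle+desk lamp+headphones: cost 2+2+3+7+5=19, value 65+58+56+43+48=270
- rug+speaker+kettle+board game+headphones: cost 2+2+3+8+5=20, value 65+58+56+38+48=265
- rug+speaker+kettle+headphones+plant: cost 2+2+3+5+7=19, value 65+58+56+48+21=248
- rug+speaker+kettle+chair+headphones: cost 2+2+3+8+5=20, value 65+58+56+7+48=234
Best: 270 util.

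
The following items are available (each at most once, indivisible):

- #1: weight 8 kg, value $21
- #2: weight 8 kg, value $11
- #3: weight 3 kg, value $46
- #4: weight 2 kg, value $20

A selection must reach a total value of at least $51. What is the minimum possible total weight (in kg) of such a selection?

5

Subsets with value ≥ 51, sorted by total weight:
- #3+#4: weight 5, value 66
- #1+#3: weight 11, value 67
- #2+#3: weight 11, value 57
- #1+#3+#4: weight 13, value 87
Minimum weight: 5 kg.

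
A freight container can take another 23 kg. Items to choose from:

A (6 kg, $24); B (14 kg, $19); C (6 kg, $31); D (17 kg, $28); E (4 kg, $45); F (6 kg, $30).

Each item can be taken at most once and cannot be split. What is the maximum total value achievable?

$130

Check high-value combinations within 23 kg:
- A+C+E+F: weight 6+6+4+6=22, value 24+31+45+30=130
- C+E+F: weight 6+4+6=16, value 31+45+30=106
- A+C+E: weight 6+6+4=16, value 24+31+45=100
Best: $130.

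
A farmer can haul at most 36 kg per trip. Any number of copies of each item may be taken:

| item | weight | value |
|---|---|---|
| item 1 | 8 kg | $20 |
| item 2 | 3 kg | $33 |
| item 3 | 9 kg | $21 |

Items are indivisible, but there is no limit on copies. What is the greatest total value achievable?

$396

Best value-per-unit is item 2 at 33/3, and filling with it alone uses weight 12×3=36. No mix of the others beats 12×33 = 396.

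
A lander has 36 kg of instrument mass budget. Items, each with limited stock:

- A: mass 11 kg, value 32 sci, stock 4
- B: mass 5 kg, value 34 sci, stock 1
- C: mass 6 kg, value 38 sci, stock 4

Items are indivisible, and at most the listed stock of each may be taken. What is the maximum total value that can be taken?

186 sci

Top feasible selections:
- 1×B + 4×C: mass 29, value 186
- 1×A + 4×C: mass 35, value 184
- 1×A + 1×B + 3×C: mass 34, value 180
- 4×C: mass 24, value 152
Best: 186 sci.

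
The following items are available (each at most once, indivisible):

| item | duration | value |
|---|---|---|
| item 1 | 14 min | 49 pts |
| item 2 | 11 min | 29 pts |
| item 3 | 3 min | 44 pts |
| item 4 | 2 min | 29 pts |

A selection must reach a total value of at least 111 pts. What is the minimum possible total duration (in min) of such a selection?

19

Subsets with value ≥ 111, sorted by total duration:
- item 1+item 3+item 4: duration 19, value 122
- item 1+item 2+item 3: duration 28, value 122
Minimum duration: 19 min.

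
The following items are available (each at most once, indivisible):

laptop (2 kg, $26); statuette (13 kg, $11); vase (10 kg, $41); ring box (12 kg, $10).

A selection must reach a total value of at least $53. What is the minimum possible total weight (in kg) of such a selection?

12

Subsets with value ≥ 53, sorted by total weight:
- laptop+vase: weight 12, value 67
- laptop+vase+ring box: weight 24, value 77
- laptop+statuette+vase: weight 25, value 78
Minimum weight: 12 kg.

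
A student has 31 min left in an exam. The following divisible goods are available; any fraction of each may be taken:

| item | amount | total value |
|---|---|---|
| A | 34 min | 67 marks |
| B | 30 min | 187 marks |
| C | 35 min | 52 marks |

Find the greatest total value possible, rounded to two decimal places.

Take in order of value per unit:
- B (187/30 per unit): all 30 → value 187, running total 187.00
- A (67/34 per unit): 1 of 34 → value 1×67/34 = 1.9706, running total 188.97
Total 188.97.

188.97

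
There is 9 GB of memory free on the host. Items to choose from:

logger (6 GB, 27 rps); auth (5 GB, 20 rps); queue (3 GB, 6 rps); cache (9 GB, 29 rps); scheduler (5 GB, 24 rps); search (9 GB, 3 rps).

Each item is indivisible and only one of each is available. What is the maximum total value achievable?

33 rps

Check high-value combinations within 9 GB:
- logger+queue: memory 6+3=9, value 27+6=33
- queue+scheduler: memory 3+5=8, value 6+24=30
- cache: memory 9, value 29
- logger: memory 6, value 27
- auth+queue: memory 5+3=8, value 20+6=26
Best: 33 rps.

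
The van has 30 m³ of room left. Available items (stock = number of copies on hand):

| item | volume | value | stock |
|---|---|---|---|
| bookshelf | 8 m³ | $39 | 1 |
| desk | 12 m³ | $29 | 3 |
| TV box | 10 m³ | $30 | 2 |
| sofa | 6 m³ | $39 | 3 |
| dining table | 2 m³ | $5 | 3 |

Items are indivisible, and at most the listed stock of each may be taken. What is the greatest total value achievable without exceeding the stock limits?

$166

Best selections within volume 30 and stock limits:
- 1×bookshelf + 3×sofa + 2×dining table: volume 30, value 166
- 1×bookshelf + 3×sofa + 1×dining table: volume 28, value 161
- 1×bookshelf + 3×sofa: volume 26, value 156
Best: $166.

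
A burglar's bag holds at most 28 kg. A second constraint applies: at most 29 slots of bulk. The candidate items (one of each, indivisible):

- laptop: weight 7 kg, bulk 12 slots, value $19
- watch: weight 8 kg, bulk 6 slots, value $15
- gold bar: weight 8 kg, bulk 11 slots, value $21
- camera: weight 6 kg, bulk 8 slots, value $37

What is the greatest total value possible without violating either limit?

$73

Feasible sets respecting both limits:
- watch+gold bar+camera: weight 22, bulk 25, value 73
- laptop+watch+camera: weight 21, bulk 26, value 71
- gold bar+camera: weight 14, bulk 19, value 58
- laptop+camera: weight 13, bulk 20, value 56
Best: $73.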